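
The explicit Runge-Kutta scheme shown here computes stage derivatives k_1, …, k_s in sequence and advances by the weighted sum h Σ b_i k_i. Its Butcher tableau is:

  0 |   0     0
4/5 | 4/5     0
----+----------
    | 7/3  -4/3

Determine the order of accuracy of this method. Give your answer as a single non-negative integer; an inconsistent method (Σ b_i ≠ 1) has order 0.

1

b = (7/3, -4/3)
c = (0, 4/5)
Σ b_i: 7/3·1 + (-4/3)·1 = 1 ✓
b·c: (-4/3)·4/5 = -16/15 ≠ 1/2 ⇒ order 1.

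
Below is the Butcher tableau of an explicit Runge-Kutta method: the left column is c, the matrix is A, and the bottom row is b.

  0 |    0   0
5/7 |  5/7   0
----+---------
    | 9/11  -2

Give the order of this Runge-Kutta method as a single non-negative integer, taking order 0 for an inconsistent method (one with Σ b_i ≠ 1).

b = (9/11, -2)
c = (0, 5/7)
Σ b_i: 9/11·1 + (-2)·1 = -13/11 ≠ 1 ⇒ order 0.

0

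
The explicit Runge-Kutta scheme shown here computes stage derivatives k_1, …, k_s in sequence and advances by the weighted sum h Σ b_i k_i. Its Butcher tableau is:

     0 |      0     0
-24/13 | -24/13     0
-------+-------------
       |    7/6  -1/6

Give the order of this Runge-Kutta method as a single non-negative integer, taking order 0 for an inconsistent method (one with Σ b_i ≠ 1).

b = (7/6, -1/6)
c = (0, -24/13)
Σ b_i: 7/6·1 + (-1/6)·1 = 1 ✓
b·c: (-1/6)·(-24/13) = 4/13 ≠ 1/2 ⇒ order 1.

1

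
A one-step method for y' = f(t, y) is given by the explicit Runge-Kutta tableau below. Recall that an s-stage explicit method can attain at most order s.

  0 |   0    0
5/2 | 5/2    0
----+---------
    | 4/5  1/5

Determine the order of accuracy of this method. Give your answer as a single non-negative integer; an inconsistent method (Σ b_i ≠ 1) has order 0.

2

b = (4/5, 1/5)
c = (0, 5/2)
Σ b_i: 4/5·1 + 1/5·1 = 1 ✓
b·c: 1/5·5/2 = 1/2 ✓; 2 stages ⇒ order 2.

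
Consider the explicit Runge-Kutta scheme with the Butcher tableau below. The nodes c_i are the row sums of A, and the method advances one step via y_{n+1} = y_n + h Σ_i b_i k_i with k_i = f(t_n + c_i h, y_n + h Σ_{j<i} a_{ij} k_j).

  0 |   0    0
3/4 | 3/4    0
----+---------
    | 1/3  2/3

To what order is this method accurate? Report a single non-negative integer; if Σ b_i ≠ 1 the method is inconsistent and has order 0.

b = (1/3, 2/3)
c = (0, 3/4)
Σ b_i: 1/3·1 + 2/3·1 = 1 ✓
b·c: 2/3·3/4 = 1/2 ✓; 2 stages ⇒ order 2.

2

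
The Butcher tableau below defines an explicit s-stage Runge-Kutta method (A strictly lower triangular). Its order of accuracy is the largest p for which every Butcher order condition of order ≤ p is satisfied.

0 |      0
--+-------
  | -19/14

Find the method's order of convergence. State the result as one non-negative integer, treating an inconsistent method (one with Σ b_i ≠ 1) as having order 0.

b = (-19/14)
c = (0)
Σ b_i: (-19/14)·1 = -19/14 ≠ 1 ⇒ order 0.

0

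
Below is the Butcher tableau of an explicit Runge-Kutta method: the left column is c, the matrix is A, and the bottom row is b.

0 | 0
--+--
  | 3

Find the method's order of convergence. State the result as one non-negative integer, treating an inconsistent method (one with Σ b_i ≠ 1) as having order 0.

0

b = (3)
c = (0)
Σ b_i: 3·1 = 3 ≠ 1 ⇒ order 0.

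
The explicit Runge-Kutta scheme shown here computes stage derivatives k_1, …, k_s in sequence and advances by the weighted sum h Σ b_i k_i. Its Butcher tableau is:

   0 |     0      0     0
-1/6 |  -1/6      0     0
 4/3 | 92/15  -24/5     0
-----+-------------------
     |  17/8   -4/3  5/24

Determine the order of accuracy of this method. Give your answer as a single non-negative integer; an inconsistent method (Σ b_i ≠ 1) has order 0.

b = (17/8, -4/3, 5/24)
c = (0, -1/6, 4/3)
Ac = (0, 0, 4/5)
Σ b_i: 17/8·1 + (-4/3)·1 + 5/24·1 = 1 ✓
b·c: (-4/3)·(-1/6) + 5/24·4/3 = 1/2 ✓
b·c²: (-4/3)·1/36 + 5/24·16/9 = 1/3 ✓
b·Ac: 5/24·4/5 = 1/6 ✓; 3 stages ⇒ order 3.

3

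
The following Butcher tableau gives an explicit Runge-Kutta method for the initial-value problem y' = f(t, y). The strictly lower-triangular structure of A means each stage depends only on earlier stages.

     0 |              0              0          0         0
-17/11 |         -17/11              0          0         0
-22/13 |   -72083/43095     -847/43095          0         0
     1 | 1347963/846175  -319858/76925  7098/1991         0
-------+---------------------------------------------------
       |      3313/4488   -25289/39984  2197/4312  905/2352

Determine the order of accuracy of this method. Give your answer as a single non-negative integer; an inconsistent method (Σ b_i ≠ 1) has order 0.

b = (3313/4488, -25289/39984, 2197/4312, 905/2352)
c = (0, -17/11, -22/13, 1)
Ac = (0, 0, 77/2535, 1778/4525)
Σ b_i: 3313/4488·1 + (-25289/39984)·1 + 2197/4312·1 + 905/2352·1 = 1 ✓
b·c: (-25289/39984)·(-17/11) + 2197/4312·(-22/13) + 905/2352·1 = 1/2 ✓
b·c²: (-25289/39984)·289/121 + 2197/4312·484/169 + 905/2352·1 = 1/3 ✓
b·Ac: 2197/4312·77/2535 + 905/2352·1778/4525 = 1/6 ✓
b·c³: (-25289/39984)·(-4913/1331) + 2197/4312·(-10648/2197) + 905/2352·1 = 1/4 ✓
b·(c∘Ac): 2197/4312·(-1694/32955) + 905/2352·1778/4525 = 1/8 ✓
b·Ac²: 2197/4312·(-119/2535) + 905/2352·13874/49775 = 1/12 ✓
b·A²c: 905/2352·98/905 = 1/24 ✓; 4 stages ⇒ order 4.

4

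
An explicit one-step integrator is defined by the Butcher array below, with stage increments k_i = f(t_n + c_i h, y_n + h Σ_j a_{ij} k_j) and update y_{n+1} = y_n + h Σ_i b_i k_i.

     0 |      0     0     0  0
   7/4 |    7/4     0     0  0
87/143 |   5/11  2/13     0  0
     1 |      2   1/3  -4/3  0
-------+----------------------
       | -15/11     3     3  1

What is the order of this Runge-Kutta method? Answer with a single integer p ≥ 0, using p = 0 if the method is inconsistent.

b = (-15/11, 3, 3, 1)
c = (0, 7/4, 87/143, 1)
Ac = (0, 0, 7/26, -391/1716)
Σ b_i: (-15/11)·1 + 3·1 + 3·1 + 1·1 = 62/11 ≠ 1 ⇒ order 0.

0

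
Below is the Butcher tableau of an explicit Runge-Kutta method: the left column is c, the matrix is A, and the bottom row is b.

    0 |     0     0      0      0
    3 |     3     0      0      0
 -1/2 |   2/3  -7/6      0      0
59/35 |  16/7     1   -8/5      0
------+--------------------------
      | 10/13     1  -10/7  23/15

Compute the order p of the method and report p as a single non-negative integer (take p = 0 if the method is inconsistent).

b = (10/13, 1, -10/7, 23/15)
c = (0, 3, -1/2, 59/35)
Ac = (0, 0, -7/2, 19/5)
Σ b_i: 10/13·1 + 1·1 + (-10/7)·1 + 23/15·1 = 2558/1365 ≠ 1 ⇒ order 0.

0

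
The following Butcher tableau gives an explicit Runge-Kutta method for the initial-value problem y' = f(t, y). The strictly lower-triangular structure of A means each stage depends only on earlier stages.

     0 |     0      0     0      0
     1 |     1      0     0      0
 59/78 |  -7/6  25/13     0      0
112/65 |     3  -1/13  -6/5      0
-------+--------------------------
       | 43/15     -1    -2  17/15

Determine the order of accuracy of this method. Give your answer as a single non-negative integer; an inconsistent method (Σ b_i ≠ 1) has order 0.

1

b = (43/15, -1, -2, 17/15)
c = (0, 1, 59/78, 112/65)
Ac = (0, 0, 25/13, -64/65)
Σ b_i: 43/15·1 + (-1)·1 + (-2)·1 + 17/15·1 = 1 ✓
b·c: (-1)·1 + (-2)·59/78 + 17/15·112/65 = -14/25 ≠ 1/2 ⇒ order 1.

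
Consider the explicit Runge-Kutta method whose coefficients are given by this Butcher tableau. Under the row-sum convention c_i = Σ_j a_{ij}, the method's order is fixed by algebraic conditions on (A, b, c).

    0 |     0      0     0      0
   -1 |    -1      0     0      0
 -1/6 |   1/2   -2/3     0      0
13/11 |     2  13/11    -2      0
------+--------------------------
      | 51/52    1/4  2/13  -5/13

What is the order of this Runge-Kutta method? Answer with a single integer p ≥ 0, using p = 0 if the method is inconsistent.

b = (51/52, 1/4, 2/13, -5/13)
c = (0, -1, -1/6, 13/11)
Ac = (0, 0, 2/3, -28/33)
Σ b_i: 51/52·1 + 1/4·1 + 2/13·1 + (-5/13)·1 = 1 ✓
b·c: 1/4·(-1) + 2/13·(-1/6) + (-5/13)·13/11 = -1253/1716 ≠ 1/2 ⇒ order 1.

1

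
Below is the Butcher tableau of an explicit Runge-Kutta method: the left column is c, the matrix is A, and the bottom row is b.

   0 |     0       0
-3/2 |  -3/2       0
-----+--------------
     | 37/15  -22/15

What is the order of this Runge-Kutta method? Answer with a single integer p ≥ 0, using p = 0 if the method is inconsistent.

b = (37/15, -22/15)
c = (0, -3/2)
Σ b_i: 37/15·1 + (-22/15)·1 = 1 ✓
b·c: (-22/15)·(-3/2) = 11/5 ≠ 1/2 ⇒ order 1.

1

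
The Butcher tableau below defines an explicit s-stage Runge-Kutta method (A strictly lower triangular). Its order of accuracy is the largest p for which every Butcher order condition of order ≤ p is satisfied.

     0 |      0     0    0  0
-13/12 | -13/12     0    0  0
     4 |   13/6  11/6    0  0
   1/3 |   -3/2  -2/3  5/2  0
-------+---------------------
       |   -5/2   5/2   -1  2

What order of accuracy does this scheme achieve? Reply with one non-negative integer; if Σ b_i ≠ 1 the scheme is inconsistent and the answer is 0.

b = (-5/2, 5/2, -1, 2)
c = (0, -13/12, 4, 1/3)
Ac = (0, 0, -143/72, 193/18)
Σ b_i: (-5/2)·1 + 5/2·1 + (-1)·1 + 2·1 = 1 ✓
b·c: 5/2·(-13/12) + (-1)·4 + 2·1/3 = -145/24 ≠ 1/2 ⇒ order 1.

1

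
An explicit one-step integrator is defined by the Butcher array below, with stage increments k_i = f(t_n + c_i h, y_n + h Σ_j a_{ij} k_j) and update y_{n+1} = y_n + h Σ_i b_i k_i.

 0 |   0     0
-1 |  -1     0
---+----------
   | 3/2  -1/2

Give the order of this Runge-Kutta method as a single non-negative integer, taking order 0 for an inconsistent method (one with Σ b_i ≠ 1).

2

b = (3/2, -1/2)
c = (0, -1)
Σ b_i: 3/2·1 + (-1/2)·1 = 1 ✓
b·c: (-1/2)·(-1) = 1/2 ✓; 2 stages ⇒ order 2.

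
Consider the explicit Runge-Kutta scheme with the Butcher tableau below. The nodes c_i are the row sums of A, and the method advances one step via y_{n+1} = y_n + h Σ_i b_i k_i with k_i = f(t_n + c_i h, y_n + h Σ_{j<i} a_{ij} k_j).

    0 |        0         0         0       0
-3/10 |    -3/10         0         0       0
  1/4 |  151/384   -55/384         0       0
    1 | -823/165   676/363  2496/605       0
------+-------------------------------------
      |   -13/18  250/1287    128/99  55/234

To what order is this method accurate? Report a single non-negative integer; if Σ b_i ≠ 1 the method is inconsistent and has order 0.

4

b = (-13/18, 250/1287, 128/99, 55/234)
c = (0, -3/10, 1/4, 1)
Ac = (0, 0, 11/256, 26/55)
Σ b_i: (-13/18)·1 + 250/1287·1 + 128/99·1 + 55/234·1 = 1 ✓
b·c: 250/1287·(-3/10) + 128/99·1/4 + 55/234·1 = 1/2 ✓
b·c²: 250/1287·9/100 + 128/99·1/16 + 55/234·1 = 1/3 ✓
b·Ac: 128/99·11/256 + 55/234·26/55 = 1/6 ✓
b·c³: 250/1287·(-27/1000) + 128/99·1/64 + 55/234·1 = 1/4 ✓
b·(c∘Ac): 128/99·11/1024 + 55/234·26/55 = 1/8 ✓
b·Ac²: 128/99·(-33/2560) + 55/234·117/275 = 1/12 ✓
b·A²c: 55/234·39/220 = 1/24 ✓; 4 stages ⇒ order 4.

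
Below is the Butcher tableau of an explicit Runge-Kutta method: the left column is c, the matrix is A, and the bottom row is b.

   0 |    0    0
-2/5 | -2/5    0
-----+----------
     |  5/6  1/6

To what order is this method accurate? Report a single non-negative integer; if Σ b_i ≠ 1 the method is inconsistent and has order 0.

1

b = (5/6, 1/6)
c = (0, -2/5)
Σ b_i: 5/6·1 + 1/6·1 = 1 ✓
b·c: 1/6·(-2/5) = -1/15 ≠ 1/2 ⇒ order 1.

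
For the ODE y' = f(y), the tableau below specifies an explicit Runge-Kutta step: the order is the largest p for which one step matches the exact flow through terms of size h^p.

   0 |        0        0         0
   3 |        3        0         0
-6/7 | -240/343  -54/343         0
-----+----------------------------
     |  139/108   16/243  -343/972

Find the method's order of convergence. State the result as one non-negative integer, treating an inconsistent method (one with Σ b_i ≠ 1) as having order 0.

3

b = (139/108, 16/243, -343/972)
c = (0, 3, -6/7)
Ac = (0, 0, -162/343)
Σ b_i: 139/108·1 + 16/243·1 + (-343/972)·1 = 1 ✓
b·c: 16/243·3 + (-343/972)·(-6/7) = 1/2 ✓
b·c²: 16/243·9 + (-343/972)·36/49 = 1/3 ✓
b·Ac: (-343/972)·(-162/343) = 1/6 ✓; 3 stages ⇒ order 3.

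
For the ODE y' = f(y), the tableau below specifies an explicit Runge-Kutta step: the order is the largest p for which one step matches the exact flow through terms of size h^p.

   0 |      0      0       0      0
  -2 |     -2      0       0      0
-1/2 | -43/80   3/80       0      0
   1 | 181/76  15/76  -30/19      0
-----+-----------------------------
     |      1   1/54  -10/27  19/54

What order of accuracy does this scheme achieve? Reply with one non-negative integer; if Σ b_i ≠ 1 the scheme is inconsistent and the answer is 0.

b = (1, 1/54, -10/27, 19/54)
c = (0, -2, -1/2, 1)
Ac = (0, 0, -3/40, 15/38)
Σ b_i: 1·1 + 1/54·1 + (-10/27)·1 + 19/54·1 = 1 ✓
b·c: 1/54·(-2) + (-10/27)·(-1/2) + 19/54·1 = 1/2 ✓
b·c²: 1/54·4 + (-10/27)·1/4 + 19/54·1 = 1/3 ✓
b·Ac: (-10/27)·(-3/40) + 19/54·15/38 = 1/6 ✓
b·c³: 1/54·(-8) + (-10/27)·(-1/8) + 19/54·1 = 1/4 ✓
b·(c∘Ac): (-10/27)·3/80 + 19/54·15/38 = 1/8 ✓
b·Ac²: (-10/27)·3/20 + 19/54·15/38 = 1/12 ✓
b·A²c: 19/54·9/76 = 1/24 ✓; 4 stages ⇒ order 4.

4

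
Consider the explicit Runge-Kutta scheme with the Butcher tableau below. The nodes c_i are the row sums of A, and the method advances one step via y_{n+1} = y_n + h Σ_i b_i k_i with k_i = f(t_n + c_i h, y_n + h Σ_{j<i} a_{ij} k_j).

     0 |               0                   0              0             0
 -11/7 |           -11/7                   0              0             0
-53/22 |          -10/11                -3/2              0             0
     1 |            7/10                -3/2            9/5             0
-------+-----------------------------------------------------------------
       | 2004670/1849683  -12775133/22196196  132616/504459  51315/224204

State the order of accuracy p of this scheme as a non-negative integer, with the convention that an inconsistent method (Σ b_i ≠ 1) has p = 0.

3

b = (2004670/1849683, -12775133/22196196, 132616/504459, 51315/224204)
c = (0, -11/7, -53/22, 1)
Ac = (0, 0, 33/14, -762/385)
Σ b_i: 2004670/1849683·1 + (-12775133/22196196)·1 + 132616/504459·1 + 51315/224204·1 = 1 ✓
b·c: (-12775133/22196196)·(-11/7) + 132616/504459·(-53/22) + 51315/224204·1 = 1/2 ✓
b·c²: (-12775133/22196196)·121/49 + 132616/504459·2809/484 + 51315/224204·1 = 1/3 ✓
b·Ac: 132616/504459·33/14 + 51315/224204·(-762/385) = 1/6 ✓
b·c³: (-12775133/22196196)·(-1331/343) + 132616/504459·(-148877/10648) + 51315/224204·1 = -31419425/25895562 ≠ 1/4 ⇒ order 3.
b·(c∘Ac): 132616/504459·(-159/28) + 51315/224204·(-762/385) = -4580743/2354142 ≠ 1/8
b·Ac²: 132616/504459·(-363/98) + 51315/224204·799539/118580 = 16853357/29594928 ≠ 1/12
b·A²c: 51315/224204·297/70 = 3048111/3138856 ≠ 1/24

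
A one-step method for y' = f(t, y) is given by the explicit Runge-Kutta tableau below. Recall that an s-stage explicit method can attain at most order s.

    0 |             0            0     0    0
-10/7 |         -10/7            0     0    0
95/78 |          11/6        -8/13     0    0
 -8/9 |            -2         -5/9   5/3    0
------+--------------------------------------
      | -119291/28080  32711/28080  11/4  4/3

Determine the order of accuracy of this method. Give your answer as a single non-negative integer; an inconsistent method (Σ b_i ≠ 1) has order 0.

2

b = (-119291/28080, 32711/28080, 11/4, 4/3)
c = (0, -10/7, 95/78, -8/9)
Ac = (0, 0, 80/91, 4625/1638)
Σ b_i: (-119291/28080)·1 + 32711/28080·1 + 11/4·1 + 4/3·1 = 1 ✓
b·c: 32711/28080·(-10/7) + 11/4·95/78 + 4/3·(-8/9) = 1/2 ✓
b·c²: 32711/28080·100/49 + 11/4·9025/6084 + 4/3·64/81 = 34543363/4599504 ≠ 1/3 ⇒ order 2.
b·Ac: 11/4·80/91 + 4/3·4625/1638 = 2170/351 ≠ 1/6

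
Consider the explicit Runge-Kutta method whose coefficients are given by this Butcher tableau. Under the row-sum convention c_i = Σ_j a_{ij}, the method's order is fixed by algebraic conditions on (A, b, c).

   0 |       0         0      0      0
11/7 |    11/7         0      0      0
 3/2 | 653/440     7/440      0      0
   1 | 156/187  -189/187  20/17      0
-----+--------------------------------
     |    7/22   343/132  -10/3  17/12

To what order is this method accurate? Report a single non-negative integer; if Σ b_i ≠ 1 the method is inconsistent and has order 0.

4

b = (7/22, 343/132, -10/3, 17/12)
c = (0, 11/7, 3/2, 1)
Ac = (0, 0, 1/40, 3/17)
Σ b_i: 7/22·1 + 343/132·1 + (-10/3)·1 + 17/12·1 = 1 ✓
b·c: 343/132·11/7 + (-10/3)·3/2 + 17/12·1 = 1/2 ✓
b·c²: 343/132·121/49 + (-10/3)·9/4 + 17/12·1 = 1/3 ✓
b·Ac: (-10/3)·1/40 + 17/12·3/17 = 1/6 ✓
b·c³: 343/132·1331/343 + (-10/3)·27/8 + 17/12·1 = 1/4 ✓
b·(c∘Ac): (-10/3)·3/80 + 17/12·3/17 = 1/8 ✓
b·Ac²: (-10/3)·11/280 + 17/12·18/119 = 1/12 ✓
b·A²c: 17/12·1/34 = 1/24 ✓; 4 stages ⇒ order 4.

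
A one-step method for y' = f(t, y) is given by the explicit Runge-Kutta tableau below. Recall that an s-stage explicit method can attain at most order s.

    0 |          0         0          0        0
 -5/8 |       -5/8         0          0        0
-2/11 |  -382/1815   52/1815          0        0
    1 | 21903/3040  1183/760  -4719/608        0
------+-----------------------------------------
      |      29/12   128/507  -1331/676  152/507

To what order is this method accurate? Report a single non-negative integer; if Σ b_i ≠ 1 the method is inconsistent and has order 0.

4

b = (29/12, 128/507, -1331/676, 152/507)
c = (0, -5/8, -2/11, 1)
Ac = (0, 0, -13/726, 533/1216)
Σ b_i: 29/12·1 + 128/507·1 + (-1331/676)·1 + 152/507·1 = 1 ✓
b·c: 128/507·(-5/8) + (-1331/676)·(-2/11) + 152/507·1 = 1/2 ✓
b·c²: 128/507·25/64 + (-1331/676)·4/121 + 152/507·1 = 1/3 ✓
b·Ac: (-1331/676)·(-13/726) + 152/507·533/1216 = 1/6 ✓
b·c³: 128/507·(-125/512) + (-1331/676)·(-8/1331) + 152/507·1 = 1/4 ✓
b·(c∘Ac): (-1331/676)·13/3993 + 152/507·533/1216 = 1/8 ✓
b·Ac²: (-1331/676)·65/5808 + 152/507·3419/9728 = 1/12 ✓
b·A²c: 152/507·169/1216 = 1/24 ✓; 4 stages ⇒ order 4.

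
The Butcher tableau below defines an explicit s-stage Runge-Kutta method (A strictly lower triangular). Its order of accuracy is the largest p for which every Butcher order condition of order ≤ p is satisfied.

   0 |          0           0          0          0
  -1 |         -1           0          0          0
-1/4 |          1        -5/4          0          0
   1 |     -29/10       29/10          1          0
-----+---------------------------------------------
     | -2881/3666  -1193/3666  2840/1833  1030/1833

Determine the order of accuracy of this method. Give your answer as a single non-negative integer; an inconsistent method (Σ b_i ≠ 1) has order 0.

b = (-2881/3666, -1193/3666, 2840/1833, 1030/1833)
c = (0, -1, -1/4, 1)
Ac = (0, 0, 5/4, -63/20)
Σ b_i: (-2881/3666)·1 + (-1193/3666)·1 + 2840/1833·1 + 1030/1833·1 = 1 ✓
b·c: (-1193/3666)·(-1) + 2840/1833·(-1/4) + 1030/1833·1 = 1/2 ✓
b·c²: (-1193/3666)·1 + 2840/1833·1/16 + 1030/1833·1 = 1/3 ✓
b·Ac: 2840/1833·5/4 + 1030/1833·(-63/20) = 1/6 ✓
b·c³: (-1193/3666)·(-1) + 2840/1833·(-1/64) + 1030/1833·1 = 4219/4888 ≠ 1/4 ⇒ order 3.
b·(c∘Ac): 2840/1833·(-5/16) + 1030/1833·(-63/20) = -4132/1833 ≠ 1/8
b·Ac²: 2840/1833·(-5/4) + 1030/1833·237/80 = -3989/14664 ≠ 1/12
b·A²c: 1030/1833·5/4 = 2575/3666 ≠ 1/24

3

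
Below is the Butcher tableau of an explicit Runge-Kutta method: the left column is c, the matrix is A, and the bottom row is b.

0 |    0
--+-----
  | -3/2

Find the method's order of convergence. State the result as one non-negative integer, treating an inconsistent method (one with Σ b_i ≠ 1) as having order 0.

b = (-3/2)
c = (0)
Σ b_i: (-3/2)·1 = -3/2 ≠ 1 ⇒ order 0.

0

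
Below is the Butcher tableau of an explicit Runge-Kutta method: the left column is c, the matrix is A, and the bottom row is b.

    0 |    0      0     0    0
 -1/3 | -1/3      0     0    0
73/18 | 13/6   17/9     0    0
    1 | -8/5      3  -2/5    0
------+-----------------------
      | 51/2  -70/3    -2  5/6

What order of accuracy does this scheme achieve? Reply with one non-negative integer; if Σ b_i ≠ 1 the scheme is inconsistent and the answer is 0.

b = (51/2, -70/3, -2, 5/6)
c = (0, -1/3, 73/18, 1)
Ac = (0, 0, -17/27, -118/45)
Σ b_i: 51/2·1 + (-70/3)·1 + (-2)·1 + 5/6·1 = 1 ✓
b·c: (-70/3)·(-1/3) + (-2)·73/18 + 5/6·1 = 1/2 ✓
b·c²: (-70/3)·1/9 + (-2)·5329/324 + 5/6·1 = -2807/81 ≠ 1/3 ⇒ order 2.
b·Ac: (-2)·(-17/27) + 5/6·(-118/45) = -25/27 ≠ 1/6

2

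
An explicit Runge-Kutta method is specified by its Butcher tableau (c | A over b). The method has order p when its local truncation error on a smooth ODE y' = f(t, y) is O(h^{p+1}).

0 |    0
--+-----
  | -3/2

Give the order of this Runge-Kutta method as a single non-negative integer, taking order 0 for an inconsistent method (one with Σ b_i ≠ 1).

0

b = (-3/2)
c = (0)
Σ b_i: (-3/2)·1 = -3/2 ≠ 1 ⇒ order 0.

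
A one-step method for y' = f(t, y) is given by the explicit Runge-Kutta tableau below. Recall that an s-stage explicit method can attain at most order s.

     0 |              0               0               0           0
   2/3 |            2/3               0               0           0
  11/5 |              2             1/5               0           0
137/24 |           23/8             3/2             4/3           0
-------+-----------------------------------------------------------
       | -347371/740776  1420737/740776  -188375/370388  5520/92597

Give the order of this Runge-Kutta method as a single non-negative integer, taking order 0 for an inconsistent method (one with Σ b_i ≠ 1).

3

b = (-347371/740776, 1420737/740776, -188375/370388, 5520/92597)
c = (0, 2/3, 11/5, 137/24)
Ac = (0, 0, 2/15, 59/15)
Σ b_i: (-347371/740776)·1 + 1420737/740776·1 + (-188375/370388)·1 + 5520/92597·1 = 1 ✓
b·c: 1420737/740776·2/3 + (-188375/370388)·11/5 + 5520/92597·137/24 = 1/2 ✓
b·c²: 1420737/740776·4/9 + (-188375/370388)·121/25 + 5520/92597·18769/576 = 1/3 ✓
b·Ac: (-188375/370388)·2/15 + 5520/92597·59/15 = 1/6 ✓
b·c³: 1420737/740776·8/27 + (-188375/370388)·1331/125 + 5520/92597·2571353/13824 = 55480433/8889312 ≠ 1/4 ⇒ order 3.
b·(c∘Ac): (-188375/370388)·22/75 + 5520/92597·8083/360 = 660751/555582 ≠ 1/8
b·Ac²: (-188375/370388)·4/45 + 5520/92597·178/25 = 1580233/4166865 ≠ 1/12
b·A²c: 5520/92597·8/45 = 2944/277791 ≠ 1/24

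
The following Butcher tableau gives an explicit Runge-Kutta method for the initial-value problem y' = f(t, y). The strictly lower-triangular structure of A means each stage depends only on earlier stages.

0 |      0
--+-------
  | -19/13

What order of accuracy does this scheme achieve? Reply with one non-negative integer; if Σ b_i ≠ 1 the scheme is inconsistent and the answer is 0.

b = (-19/13)
c = (0)
Σ b_i: (-19/13)·1 = -19/13 ≠ 1 ⇒ order 0.

0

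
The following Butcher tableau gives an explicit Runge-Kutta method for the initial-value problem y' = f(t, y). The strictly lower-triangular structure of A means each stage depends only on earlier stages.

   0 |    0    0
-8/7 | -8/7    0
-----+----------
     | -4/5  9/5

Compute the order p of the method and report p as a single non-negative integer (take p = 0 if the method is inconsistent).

b = (-4/5, 9/5)
c = (0, -8/7)
Σ b_i: (-4/5)·1 + 9/5·1 = 1 ✓
b·c: 9/5·(-8/7) = -72/35 ≠ 1/2 ⇒ order 1.

1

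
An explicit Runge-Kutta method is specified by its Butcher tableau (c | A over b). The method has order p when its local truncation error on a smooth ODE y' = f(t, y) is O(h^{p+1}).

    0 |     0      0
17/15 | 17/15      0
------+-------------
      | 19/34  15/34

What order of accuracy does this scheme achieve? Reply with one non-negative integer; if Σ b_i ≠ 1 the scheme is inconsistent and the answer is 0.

b = (19/34, 15/34)
c = (0, 17/15)
Σ b_i: 19/34·1 + 15/34·1 = 1 ✓
b·c: 15/34·17/15 = 1/2 ✓; 2 stages ⇒ order 2.

2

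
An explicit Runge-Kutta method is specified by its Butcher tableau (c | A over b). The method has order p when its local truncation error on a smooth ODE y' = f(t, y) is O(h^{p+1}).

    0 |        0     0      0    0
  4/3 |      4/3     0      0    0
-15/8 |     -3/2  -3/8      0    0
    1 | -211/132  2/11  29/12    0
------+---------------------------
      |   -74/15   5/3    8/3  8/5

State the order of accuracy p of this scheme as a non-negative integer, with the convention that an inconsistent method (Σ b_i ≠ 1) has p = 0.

b = (-74/15, 5/3, 8/3, 8/5)
c = (0, 4/3, -15/8, 1)
Ac = (0, 0, -1/2, -4529/1056)
Σ b_i: (-74/15)·1 + 5/3·1 + 8/3·1 + 8/5·1 = 1 ✓
b·c: 5/3·4/3 + 8/3·(-15/8) + 8/5·1 = -53/45 ≠ 1/2 ⇒ order 1.

1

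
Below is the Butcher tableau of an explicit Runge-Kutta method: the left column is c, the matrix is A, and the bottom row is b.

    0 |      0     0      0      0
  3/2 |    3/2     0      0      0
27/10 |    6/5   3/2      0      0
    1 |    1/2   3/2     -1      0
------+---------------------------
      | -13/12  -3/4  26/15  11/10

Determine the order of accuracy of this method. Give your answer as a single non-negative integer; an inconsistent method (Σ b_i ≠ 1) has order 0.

1

b = (-13/12, -3/4, 26/15, 11/10)
c = (0, 3/2, 27/10, 1)
Ac = (0, 0, 9/4, -9/20)
Σ b_i: (-13/12)·1 + (-3/4)·1 + 26/15·1 + 11/10·1 = 1 ✓
b·c: (-3/4)·3/2 + 26/15·27/10 + 11/10·1 = 931/200 ≠ 1/2 ⇒ order 1.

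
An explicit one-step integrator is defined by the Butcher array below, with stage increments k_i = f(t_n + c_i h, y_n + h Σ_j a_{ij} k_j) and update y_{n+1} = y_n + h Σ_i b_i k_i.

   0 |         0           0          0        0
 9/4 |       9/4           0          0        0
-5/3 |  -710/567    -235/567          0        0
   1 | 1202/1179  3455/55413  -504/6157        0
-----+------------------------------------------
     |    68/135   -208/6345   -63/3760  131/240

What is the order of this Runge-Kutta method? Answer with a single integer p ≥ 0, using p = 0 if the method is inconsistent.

b = (68/135, -208/6345, -63/3760, 131/240)
c = (0, 9/4, -5/3, 1)
Ac = (0, 0, -235/252, 145/524)
Σ b_i: 68/135·1 + (-208/6345)·1 + (-63/3760)·1 + 131/240·1 = 1 ✓
b·c: (-208/6345)·9/4 + (-63/3760)·(-5/3) + 131/240·1 = 1/2 ✓
b·c²: (-208/6345)·81/16 + (-63/3760)·25/9 + 131/240·1 = 1/3 ✓
b·Ac: (-63/3760)·(-235/252) + 131/240·145/524 = 1/6 ✓
b·c³: (-208/6345)·729/64 + (-63/3760)·(-125/27) + 131/240·1 = 1/4 ✓
b·(c∘Ac): (-63/3760)·1175/756 + 131/240·145/524 = 1/8 ✓
b·Ac²: (-63/3760)·(-235/112) + 131/240·185/2096 = 1/12 ✓
b·A²c: 131/240·10/131 = 1/24 ✓; 4 stages ⇒ order 4.

4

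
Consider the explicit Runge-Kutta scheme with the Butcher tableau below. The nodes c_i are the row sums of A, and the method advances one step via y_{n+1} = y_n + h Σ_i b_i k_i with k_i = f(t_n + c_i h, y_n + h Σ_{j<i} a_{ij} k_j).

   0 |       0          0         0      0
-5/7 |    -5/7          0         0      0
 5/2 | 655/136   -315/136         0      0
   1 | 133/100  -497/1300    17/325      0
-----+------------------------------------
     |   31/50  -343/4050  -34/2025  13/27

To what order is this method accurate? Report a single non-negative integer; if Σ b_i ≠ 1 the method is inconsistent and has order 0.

b = (31/50, -343/4050, -34/2025, 13/27)
c = (0, -5/7, 5/2, 1)
Ac = (0, 0, 225/136, 21/52)
Σ b_i: 31/50·1 + (-343/4050)·1 + (-34/2025)·1 + 13/27·1 = 1 ✓
b·c: (-343/4050)·(-5/7) + (-34/2025)·5/2 + 13/27·1 = 1/2 ✓
b·c²: (-343/4050)·25/49 + (-34/2025)·25/4 + 13/27·1 = 1/3 ✓
b·Ac: (-34/2025)·225/136 + 13/27·21/52 = 1/6 ✓
b·c³: (-343/4050)·(-125/343) + (-34/2025)·125/8 + 13/27·1 = 1/4 ✓
b·(c∘Ac): (-34/2025)·1125/272 + 13/27·21/52 = 1/8 ✓
b·Ac²: (-34/2025)·(-1125/952) + 13/27·12/91 = 1/12 ✓
b·A²c: 13/27·9/104 = 1/24 ✓; 4 stages ⇒ order 4.

4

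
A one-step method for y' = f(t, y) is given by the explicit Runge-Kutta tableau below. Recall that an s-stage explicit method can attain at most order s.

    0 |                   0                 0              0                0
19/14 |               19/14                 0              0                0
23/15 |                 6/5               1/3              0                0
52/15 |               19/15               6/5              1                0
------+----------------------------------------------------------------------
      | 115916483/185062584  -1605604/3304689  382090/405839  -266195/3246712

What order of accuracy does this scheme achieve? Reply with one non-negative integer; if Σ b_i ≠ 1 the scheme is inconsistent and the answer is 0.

b = (115916483/185062584, -1605604/3304689, 382090/405839, -266195/3246712)
c = (0, 19/14, 23/15, 52/15)
Ac = (0, 0, 19/42, 332/105)
Σ b_i: 115916483/185062584·1 + (-1605604/3304689)·1 + 382090/405839·1 + (-266195/3246712)·1 = 1 ✓
b·c: (-1605604/3304689)·19/14 + 382090/405839·23/15 + (-266195/3246712)·52/15 = 1/2 ✓
b·c²: (-1605604/3304689)·361/196 + 382090/405839·529/225 + (-266195/3246712)·2704/225 = 1/3 ✓
b·Ac: 382090/405839·19/42 + (-266195/3246712)·332/105 = 1/6 ✓
b·c³: (-1605604/3304689)·6859/2744 + 382090/405839·12167/3375 + (-266195/3246712)·140608/3375 = -4740997187/3835178550 ≠ 1/4 ⇒ order 3.
b·(c∘Ac): 382090/405839·437/630 + (-266195/3246712)·17264/1575 = -3489233/14204365 ≠ 1/8
b·Ac²: 382090/405839·361/588 + (-266195/3246712)·100577/22050 = 417350071/2045428560 ≠ 1/12
b·A²c: (-266195/3246712)·19/42 = -5057705/136361904 ≠ 1/24

3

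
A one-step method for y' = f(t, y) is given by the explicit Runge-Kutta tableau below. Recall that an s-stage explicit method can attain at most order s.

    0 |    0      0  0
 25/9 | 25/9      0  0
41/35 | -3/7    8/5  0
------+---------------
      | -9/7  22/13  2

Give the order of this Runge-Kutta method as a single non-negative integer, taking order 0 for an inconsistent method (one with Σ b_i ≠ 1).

0

b = (-9/7, 22/13, 2)
c = (0, 25/9, 41/35)
Ac = (0, 0, 40/9)
Σ b_i: (-9/7)·1 + 22/13·1 + 2·1 = 219/91 ≠ 1 ⇒ order 0.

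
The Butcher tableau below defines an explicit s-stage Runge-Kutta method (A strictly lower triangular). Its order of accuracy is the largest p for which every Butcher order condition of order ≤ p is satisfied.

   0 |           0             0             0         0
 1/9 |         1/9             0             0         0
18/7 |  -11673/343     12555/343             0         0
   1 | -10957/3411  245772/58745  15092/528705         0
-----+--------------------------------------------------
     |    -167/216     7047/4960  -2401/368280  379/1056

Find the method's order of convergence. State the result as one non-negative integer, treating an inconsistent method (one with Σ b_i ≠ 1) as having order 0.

b = (-167/216, 7047/4960, -2401/368280, 379/1056)
c = (0, 1/9, 18/7, 1)
Ac = (0, 0, 1395/343, 204/379)
Σ b_i: (-167/216)·1 + 7047/4960·1 + (-2401/368280)·1 + 379/1056·1 = 1 ✓
b·c: 7047/4960·1/9 + (-2401/368280)·18/7 + 379/1056·1 = 1/2 ✓
b·c²: 7047/4960·1/81 + (-2401/368280)·324/49 + 379/1056·1 = 1/3 ✓
b·Ac: (-2401/368280)·1395/343 + 379/1056·204/379 = 1/6 ✓
b·c³: 7047/4960·1/729 + (-2401/368280)·5832/343 + 379/1056·1 = 1/4 ✓
b·(c∘Ac): (-2401/368280)·25110/2401 + 379/1056·204/379 = 1/8 ✓
b·Ac²: (-2401/368280)·155/343 + 379/1056·820/3411 = 1/12 ✓
b·A²c: 379/1056·44/379 = 1/24 ✓; 4 stages ⇒ order 4.

4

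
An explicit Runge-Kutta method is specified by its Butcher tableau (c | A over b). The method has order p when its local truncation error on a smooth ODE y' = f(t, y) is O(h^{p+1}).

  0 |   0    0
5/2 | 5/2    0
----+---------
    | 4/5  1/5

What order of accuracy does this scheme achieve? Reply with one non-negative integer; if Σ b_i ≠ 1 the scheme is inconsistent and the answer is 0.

b = (4/5, 1/5)
c = (0, 5/2)
Σ b_i: 4/5·1 + 1/5·1 = 1 ✓
b·c: 1/5·5/2 = 1/2 ✓; 2 stages ⇒ order 2.

2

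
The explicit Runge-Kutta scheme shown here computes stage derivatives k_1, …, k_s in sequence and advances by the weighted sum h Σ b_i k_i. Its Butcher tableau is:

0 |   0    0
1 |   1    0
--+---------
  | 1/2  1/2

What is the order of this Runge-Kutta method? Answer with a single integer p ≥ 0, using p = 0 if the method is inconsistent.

b = (1/2, 1/2)
c = (0, 1)
Σ b_i: 1/2·1 + 1/2·1 = 1 ✓
b·c: 1/2·1 = 1/2 ✓; 2 stages ⇒ order 2.

2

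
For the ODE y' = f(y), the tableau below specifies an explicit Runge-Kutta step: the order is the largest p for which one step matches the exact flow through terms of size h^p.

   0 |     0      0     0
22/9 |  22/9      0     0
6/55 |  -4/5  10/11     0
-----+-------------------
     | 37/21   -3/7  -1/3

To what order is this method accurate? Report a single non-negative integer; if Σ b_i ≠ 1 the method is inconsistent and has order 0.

1

b = (37/21, -3/7, -1/3)
c = (0, 22/9, 6/55)
Ac = (0, 0, 20/9)
Σ b_i: 37/21·1 + (-3/7)·1 + (-1/3)·1 = 1 ✓
b·c: (-3/7)·22/9 + (-1/3)·6/55 = -1252/1155 ≠ 1/2 ⇒ order 1.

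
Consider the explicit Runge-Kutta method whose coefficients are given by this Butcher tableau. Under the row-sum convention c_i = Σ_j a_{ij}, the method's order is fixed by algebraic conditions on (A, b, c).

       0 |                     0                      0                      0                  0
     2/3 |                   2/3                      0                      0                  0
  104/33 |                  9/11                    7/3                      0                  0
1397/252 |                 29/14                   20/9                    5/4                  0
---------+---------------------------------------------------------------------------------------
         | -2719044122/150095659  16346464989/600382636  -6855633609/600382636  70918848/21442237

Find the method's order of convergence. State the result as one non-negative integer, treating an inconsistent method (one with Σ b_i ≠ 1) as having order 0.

b = (-2719044122/150095659, 16346464989/600382636, -6855633609/600382636, 70918848/21442237)
c = (0, 2/3, 104/33, 1397/252)
Ac = (0, 0, 14/9, 1610/297)
Σ b_i: (-2719044122/150095659)·1 + 16346464989/600382636·1 + (-6855633609/600382636)·1 + 70918848/21442237·1 = 1 ✓
b·c: 16346464989/600382636·2/3 + (-6855633609/600382636)·104/33 + 70918848/21442237·1397/252 = 1/2 ✓
b·c²: 16346464989/600382636·4/9 + (-6855633609/600382636)·10816/1089 + 70918848/21442237·1951609/63504 = 1/3 ✓
b·Ac: (-6855633609/600382636)·14/9 + 70918848/21442237·1610/297 = 1/6 ✓
b·c³: 16346464989/600382636·8/27 + (-6855633609/600382636)·1124864/35937 + 70918848/21442237·2726397773/16003008 = 6074429122577/28368079551 ≠ 1/4 ⇒ order 3.
b·(c∘Ac): (-6855633609/600382636)·1456/297 + 70918848/21442237·14605/486 = 8378105164/192980133 ≠ 1/8
b·Ac²: (-6855633609/600382636)·28/27 + 70918848/21442237·131360/9801 = 68962675487/2122781463 ≠ 1/12
b·A²c: 70918848/21442237·35/18 = 137897760/21442237 ≠ 1/24

3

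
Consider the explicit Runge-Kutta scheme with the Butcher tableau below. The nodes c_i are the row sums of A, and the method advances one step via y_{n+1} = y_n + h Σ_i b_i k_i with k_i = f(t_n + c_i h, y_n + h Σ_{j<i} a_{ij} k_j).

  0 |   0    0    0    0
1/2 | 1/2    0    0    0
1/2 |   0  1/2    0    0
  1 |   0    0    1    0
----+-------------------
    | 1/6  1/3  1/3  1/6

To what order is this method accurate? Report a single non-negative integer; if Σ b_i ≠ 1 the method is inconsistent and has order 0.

4

b = (1/6, 1/3, 1/3, 1/6)
c = (0, 1/2, 1/2, 1)
Ac = (0, 0, 1/4, 1/2)
Σ b_i: 1/6·1 + 1/3·1 + 1/3·1 + 1/6·1 = 1 ✓
b·c: 1/3·1/2 + 1/3·1/2 + 1/6·1 = 1/2 ✓
b·c²: 1/3·1/4 + 1/3·1/4 + 1/6·1 = 1/3 ✓
b·Ac: 1/3·1/4 + 1/6·1/2 = 1/6 ✓
b·c³: 1/3·1/8 + 1/3·1/8 + 1/6·1 = 1/4 ✓
b·(c∘Ac): 1/3·1/8 + 1/6·1/2 = 1/8 ✓
b·Ac²: 1/3·1/8 + 1/6·1/4 = 1/12 ✓
b·A²c: 1/6·1/4 = 1/24 ✓; 4 stages ⇒ order 4.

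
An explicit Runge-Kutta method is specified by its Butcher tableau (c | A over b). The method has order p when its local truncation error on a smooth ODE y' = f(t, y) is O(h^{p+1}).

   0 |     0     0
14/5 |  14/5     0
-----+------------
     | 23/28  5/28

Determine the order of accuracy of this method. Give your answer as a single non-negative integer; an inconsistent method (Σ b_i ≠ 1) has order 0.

b = (23/28, 5/28)
c = (0, 14/5)
Σ b_i: 23/28·1 + 5/28·1 = 1 ✓
b·c: 5/28·14/5 = 1/2 ✓; 2 stages ⇒ order 2.

2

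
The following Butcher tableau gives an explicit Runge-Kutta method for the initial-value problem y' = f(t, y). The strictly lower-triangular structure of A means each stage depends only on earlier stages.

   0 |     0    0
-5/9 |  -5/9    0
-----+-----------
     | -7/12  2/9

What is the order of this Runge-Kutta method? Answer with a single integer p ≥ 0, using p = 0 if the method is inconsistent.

0

b = (-7/12, 2/9)
c = (0, -5/9)
Σ b_i: (-7/12)·1 + 2/9·1 = -13/36 ≠ 1 ⇒ order 0.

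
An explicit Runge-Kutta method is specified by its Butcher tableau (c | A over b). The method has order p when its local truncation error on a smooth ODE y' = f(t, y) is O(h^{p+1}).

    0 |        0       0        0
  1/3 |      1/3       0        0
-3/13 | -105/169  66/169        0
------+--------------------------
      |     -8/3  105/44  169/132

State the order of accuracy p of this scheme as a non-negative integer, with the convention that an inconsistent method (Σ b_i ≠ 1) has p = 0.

b = (-8/3, 105/44, 169/132)
c = (0, 1/3, -3/13)
Ac = (0, 0, 22/169)
Σ b_i: (-8/3)·1 + 105/44·1 + 169/132·1 = 1 ✓
b·c: 105/44·1/3 + 169/132·(-3/13) = 1/2 ✓
b·c²: 105/44·1/9 + 169/132·9/169 = 1/3 ✓
b·Ac: 169/132·22/169 = 1/6 ✓; 3 stages ⇒ order 3.

3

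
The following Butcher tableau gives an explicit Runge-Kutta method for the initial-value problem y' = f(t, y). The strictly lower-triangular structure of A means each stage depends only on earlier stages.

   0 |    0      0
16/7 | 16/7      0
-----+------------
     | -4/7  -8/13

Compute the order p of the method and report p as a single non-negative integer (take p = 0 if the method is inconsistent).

0

b = (-4/7, -8/13)
c = (0, 16/7)
Σ b_i: (-4/7)·1 + (-8/13)·1 = -108/91 ≠ 1 ⇒ order 0.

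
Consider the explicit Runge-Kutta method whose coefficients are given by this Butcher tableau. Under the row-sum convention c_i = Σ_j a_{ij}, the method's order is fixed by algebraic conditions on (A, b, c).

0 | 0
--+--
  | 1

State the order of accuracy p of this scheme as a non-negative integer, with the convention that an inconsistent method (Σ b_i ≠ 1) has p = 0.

1

b = (1)
c = (0)
Σ b_i: 1·1 = 1 ✓; 1 stage ⇒ order 1.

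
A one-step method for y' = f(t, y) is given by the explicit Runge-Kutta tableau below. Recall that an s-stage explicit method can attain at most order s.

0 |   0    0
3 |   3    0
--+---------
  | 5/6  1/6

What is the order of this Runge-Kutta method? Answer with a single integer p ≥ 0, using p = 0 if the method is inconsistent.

2

b = (5/6, 1/6)
c = (0, 3)
Σ b_i: 5/6·1 + 1/6·1 = 1 ✓
b·c: 1/6·3 = 1/2 ✓; 2 stages ⇒ order 2.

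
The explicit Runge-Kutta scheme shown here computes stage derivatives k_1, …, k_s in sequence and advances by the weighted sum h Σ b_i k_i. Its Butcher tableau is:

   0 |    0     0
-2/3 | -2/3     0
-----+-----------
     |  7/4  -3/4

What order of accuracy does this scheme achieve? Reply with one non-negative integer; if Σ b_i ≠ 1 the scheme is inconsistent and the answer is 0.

b = (7/4, -3/4)
c = (0, -2/3)
Σ b_i: 7/4·1 + (-3/4)·1 = 1 ✓
b·c: (-3/4)·(-2/3) = 1/2 ✓; 2 stages ⇒ order 2.

2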